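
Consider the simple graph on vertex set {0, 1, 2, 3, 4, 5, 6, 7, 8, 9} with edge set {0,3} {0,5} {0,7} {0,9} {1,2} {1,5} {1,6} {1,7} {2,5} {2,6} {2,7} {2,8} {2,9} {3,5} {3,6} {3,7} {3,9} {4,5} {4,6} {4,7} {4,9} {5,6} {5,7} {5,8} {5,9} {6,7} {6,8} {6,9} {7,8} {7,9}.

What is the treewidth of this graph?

4

A width-4 tree decomposition is:
Bags: B1 = {4, 5, 6, 7, 9}  B2 = {2, 5, 6, 7, 9}  B3 = {1, 2, 5, 6, 7}  B4 = {3, 5, 6, 7, 9}  B5 = {0, 3, 5, 7, 9}  B6 = {2, 5, 6, 7, 8}
Tree: B1–B2, B2–B3, B1–B4, B4–B5, B3–B6
Every bag has size at most 5, so the width is 5 − 1 = 4 and tw(G) ≤ 4. For the lower bound, the 5 vertices {0, 3, 5, 7, 9} are pairwise adjacent, and any tree decomposition puts a clique entirely inside one bag — forcing width ≥ 4. Combining the bounds, tw(G) = 4.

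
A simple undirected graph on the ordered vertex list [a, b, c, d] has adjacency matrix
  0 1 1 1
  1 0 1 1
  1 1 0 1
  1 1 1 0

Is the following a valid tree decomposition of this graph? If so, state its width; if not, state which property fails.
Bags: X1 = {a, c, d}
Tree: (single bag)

A tree decomposition must satisfy three properties: every vertex lies in some bag; for every edge, both endpoints lie together in some bag; and for every vertex, the bags containing it form a connected subtree. Here vertex b appears in no bag, so the decomposition is invalid.

No — vertex b appears in no bag.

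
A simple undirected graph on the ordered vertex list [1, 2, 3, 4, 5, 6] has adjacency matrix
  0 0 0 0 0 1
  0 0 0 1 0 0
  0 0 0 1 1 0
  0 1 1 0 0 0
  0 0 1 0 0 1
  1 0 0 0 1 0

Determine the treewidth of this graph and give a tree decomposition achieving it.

The largest bag has 2 vertices, giving width 1; this decomposition certifies tw(G) ≤ 1. Since G has at least one edge (e.g. 1–6), it is not an edgeless graph, so tw(G) ≥ 1. Combining the bounds, tw(G) = 1.

Treewidth 1.
Bags: B1 = {1, 6}  B2 = {5, 6}  B3 = {3, 5}  B4 = {3, 4}  B5 = {2, 4}
Tree: B1–B2, B2–B3, B3–B4, B4–B5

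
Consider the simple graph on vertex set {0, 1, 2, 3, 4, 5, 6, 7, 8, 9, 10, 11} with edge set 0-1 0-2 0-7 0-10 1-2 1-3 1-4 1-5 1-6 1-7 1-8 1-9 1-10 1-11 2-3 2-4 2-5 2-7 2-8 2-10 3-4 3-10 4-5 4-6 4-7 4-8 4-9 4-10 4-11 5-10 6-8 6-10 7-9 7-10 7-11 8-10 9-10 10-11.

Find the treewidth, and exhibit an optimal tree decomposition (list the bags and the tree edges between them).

Each bag holds 5 vertices, so the decomposition has width 4, which upper-bounds the treewidth. On the other hand G contains the 5-clique {0, 1, 2, 7, 10}. A clique must lie in a single bag of any decomposition, so no decomposition can have width below 4. The upper and lower bounds meet at 4, so that is the treewidth.

Treewidth 4.
One optimal decomposition is:
Bags: B1 = {1, 4, 7, 9, 10}  B2 = {1, 2, 4, 7, 10}  B3 = {1, 4, 7, 10, 11}  B4 = {1, 2, 4, 8, 10}  B5 = {0, 1, 2, 7, 10}  B6 = {1, 2, 4, 5, 10}  B7 = {1, 2, 3, 4, 10}  B8 = {1, 4, 6, 8, 10}
Tree: B1–B2, B2–B3, B2–B4, B2–B5, B2–B6, B6–B7, B4–B8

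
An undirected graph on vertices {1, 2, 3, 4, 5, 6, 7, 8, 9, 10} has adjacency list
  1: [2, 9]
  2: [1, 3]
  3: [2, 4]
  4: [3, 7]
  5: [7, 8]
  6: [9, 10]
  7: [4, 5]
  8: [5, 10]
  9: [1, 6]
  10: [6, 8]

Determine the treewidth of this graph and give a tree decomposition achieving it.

Treewidth 2.
Bags: B1 = {4, 5, 7}  B2 = {3, 4, 5}  B3 = {2, 3, 5}  B4 = {1, 2, 5}  B5 = {1, 5, 9}  B6 = {5, 6, 9}  B7 = {5, 6, 10}  B8 = {5, 8, 10}
Tree: B1–B2, B2–B3, B3–B4, B4–B5, B5–B6, B6–B7, B7–B8

Every bag has size at most 3, so the width is 3 − 1 = 2 and tw(G) ≤ 2. For the lower bound, G contains the cycle 5–7–4–3–2–1–9–6–10–8–5, so G is not a forest; only forests have treewidth ≤ 1, hence tw(G) ≥ 2. Combining the bounds, tw(G) = 2.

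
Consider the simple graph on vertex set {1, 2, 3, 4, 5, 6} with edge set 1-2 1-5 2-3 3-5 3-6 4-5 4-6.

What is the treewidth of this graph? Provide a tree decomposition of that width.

Every bag has size at most 3, so the width is 3 − 1 = 2 and tw(G) ≤ 2. For the lower bound, G contains the cycle 4–6–3–5–4, so G is not a forest; only forests have treewidth ≤ 1, hence tw(G) ≥ 2. Therefore the treewidth is 2.

Treewidth 2.
One optimal decomposition is:
Bags: B1 = {4, 5, 6}  B2 = {3, 5, 6}  B3 = {1, 3, 5}  B4 = {1, 2, 3}
Tree: B1–B2, B2–B3, B3–B4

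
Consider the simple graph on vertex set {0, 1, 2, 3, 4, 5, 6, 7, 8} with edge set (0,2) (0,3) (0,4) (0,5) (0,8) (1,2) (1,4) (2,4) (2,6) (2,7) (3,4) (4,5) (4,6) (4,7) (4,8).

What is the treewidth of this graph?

A width-2 tree decomposition is:
Bags: B1 = {0, 2, 4}  B2 = {2, 4, 6}  B3 = {0, 3, 4}  B4 = {0, 4, 8}  B5 = {0, 4, 5}  B6 = {1, 2, 4}  B7 = {2, 4, 7}
Tree: B1–B2, B1–B3, B1–B4, B3–B5, B2–B6, B6–B7
Every bag has size at most 3, so the width is 3 − 1 = 2 and tw(G) ≤ 2. For the lower bound, the 3 vertices {0, 4, 8} are pairwise adjacent, and any tree decomposition puts a clique entirely inside one bag — forcing width ≥ 2. The upper and lower bounds meet at 2, so that is the treewidth.

2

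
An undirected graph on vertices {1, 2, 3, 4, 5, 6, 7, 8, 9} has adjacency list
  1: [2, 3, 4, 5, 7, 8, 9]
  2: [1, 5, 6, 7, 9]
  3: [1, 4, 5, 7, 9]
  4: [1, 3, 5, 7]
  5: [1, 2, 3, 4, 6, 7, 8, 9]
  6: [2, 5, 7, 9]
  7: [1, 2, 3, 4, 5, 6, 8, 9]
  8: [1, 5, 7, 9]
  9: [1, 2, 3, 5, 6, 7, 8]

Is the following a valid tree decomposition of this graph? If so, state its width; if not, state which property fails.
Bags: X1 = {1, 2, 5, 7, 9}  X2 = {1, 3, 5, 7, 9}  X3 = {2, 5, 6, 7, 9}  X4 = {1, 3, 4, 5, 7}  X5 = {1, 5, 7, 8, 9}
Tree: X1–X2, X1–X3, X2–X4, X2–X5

Yes; width 4.

Vertex coverage: the bags together contain {1, 2, 3, 4, 5, 6, 7, 8, 9}, the full vertex set. Edge coverage: each edge of G has both endpoints in at least one bag. Running intersection: for every vertex, the bags containing it form a connected subtree. All three properties hold, so this is a valid tree decomposition of width max|bag| − 1 = 4, and hence tw(G) ≤ 4.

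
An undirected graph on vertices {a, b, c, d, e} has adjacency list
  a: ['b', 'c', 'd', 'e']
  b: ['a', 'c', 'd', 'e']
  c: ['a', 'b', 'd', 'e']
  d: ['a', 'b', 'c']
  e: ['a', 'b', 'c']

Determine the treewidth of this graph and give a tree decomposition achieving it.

Every bag has size at most 4, so the width is 4 − 1 = 3 and tw(G) ≤ 3. Conversely, {a, b, c, d} is a clique of size 4, and the vertices of any clique must share a bag in every tree decomposition; so some bag has ≥ 4 vertices and tw(G) ≥ 3. Combining the bounds, tw(G) = 3.

Treewidth 3.
One such decomposition:
Bags: B1 = {a, b, c, e}  B2 = {a, b, c, d}
Tree: B1–B2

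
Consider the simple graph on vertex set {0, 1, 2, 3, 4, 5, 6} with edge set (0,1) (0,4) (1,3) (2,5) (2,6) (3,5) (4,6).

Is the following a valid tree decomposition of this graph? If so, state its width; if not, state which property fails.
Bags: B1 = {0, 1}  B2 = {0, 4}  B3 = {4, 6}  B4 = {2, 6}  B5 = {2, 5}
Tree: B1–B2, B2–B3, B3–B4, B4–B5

No — vertex 3 appears in no bag.

A tree decomposition must satisfy three properties: every vertex lies in some bag; for every edge, both endpoints lie together in some bag; and for every vertex, the bags containing it form a connected subtree. Here vertex 3 appears in no bag, so the decomposition is invalid.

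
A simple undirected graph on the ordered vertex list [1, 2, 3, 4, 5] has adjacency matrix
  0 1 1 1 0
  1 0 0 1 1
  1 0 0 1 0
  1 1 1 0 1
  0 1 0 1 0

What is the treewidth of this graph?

2

A width-2 tree decomposition is:
Bags: B1 = {1, 2, 4}  B2 = {2, 4, 5}  B3 = {1, 3, 4}
Tree: B1–B2, B1–B3
Each bag holds 3 vertices, so the decomposition has width 2, which upper-bounds the treewidth. Conversely, {1, 2, 4} is a clique of size 3, and the vertices of any clique must share a bag in every tree decomposition; so some bag has ≥ 3 vertices and tw(G) ≥ 2. Therefore the treewidth is 2.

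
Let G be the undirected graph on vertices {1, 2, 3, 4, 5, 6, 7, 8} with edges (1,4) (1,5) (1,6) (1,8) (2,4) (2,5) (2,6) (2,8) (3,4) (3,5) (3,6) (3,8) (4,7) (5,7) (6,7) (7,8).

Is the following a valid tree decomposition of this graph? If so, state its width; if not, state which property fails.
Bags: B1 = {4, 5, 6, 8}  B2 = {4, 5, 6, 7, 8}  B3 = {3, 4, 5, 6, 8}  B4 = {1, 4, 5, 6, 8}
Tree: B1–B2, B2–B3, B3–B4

No — vertex 2 appears in no bag.

A tree decomposition must satisfy three properties: every vertex lies in some bag; for every edge, both endpoints lie together in some bag; and for every vertex, the bags containing it form a connected subtree. Here vertex 2 appears in no bag, so the decomposition is invalid.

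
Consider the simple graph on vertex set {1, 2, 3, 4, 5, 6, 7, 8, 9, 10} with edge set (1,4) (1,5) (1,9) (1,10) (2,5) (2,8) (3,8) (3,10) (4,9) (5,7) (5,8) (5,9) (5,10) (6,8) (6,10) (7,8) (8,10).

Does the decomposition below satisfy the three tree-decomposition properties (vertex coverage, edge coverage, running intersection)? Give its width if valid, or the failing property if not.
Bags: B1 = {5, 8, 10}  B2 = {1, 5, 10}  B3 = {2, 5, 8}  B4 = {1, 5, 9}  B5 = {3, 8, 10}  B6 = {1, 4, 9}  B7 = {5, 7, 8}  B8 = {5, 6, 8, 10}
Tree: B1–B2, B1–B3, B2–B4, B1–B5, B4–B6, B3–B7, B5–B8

No — bags containing vertex 5 are not connected in the tree.

A tree decomposition must satisfy three properties: every vertex lies in some bag; for every edge, both endpoints lie together in some bag; and for every vertex, the bags containing it form a connected subtree. Here bags containing vertex 5 are not connected in the tree, so the decomposition is invalid.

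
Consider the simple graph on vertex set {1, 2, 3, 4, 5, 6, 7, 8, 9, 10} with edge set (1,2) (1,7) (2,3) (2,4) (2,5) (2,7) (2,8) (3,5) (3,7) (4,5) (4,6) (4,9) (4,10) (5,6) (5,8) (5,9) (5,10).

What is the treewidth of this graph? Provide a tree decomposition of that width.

Every bag has size at most 3, so the width is 3 − 1 = 2 and tw(G) ≤ 2. On the other hand G contains the 3-clique {1, 2, 7}. A clique must lie in a single bag of any decomposition, so no decomposition can have width below 2. The upper and lower bounds meet at 2, so that is the treewidth.

Treewidth 2.
One optimal decomposition is:
Bags: B1 = {2, 4, 5}  B2 = {4, 5, 10}  B3 = {2, 5, 8}  B4 = {2, 3, 5}  B5 = {4, 5, 9}  B6 = {4, 5, 6}  B7 = {2, 3, 7}  B8 = {1, 2, 7}
Tree: B1–B2, B1–B3, B1–B4, B2–B5, B2–B6, B4–B7, B7–B8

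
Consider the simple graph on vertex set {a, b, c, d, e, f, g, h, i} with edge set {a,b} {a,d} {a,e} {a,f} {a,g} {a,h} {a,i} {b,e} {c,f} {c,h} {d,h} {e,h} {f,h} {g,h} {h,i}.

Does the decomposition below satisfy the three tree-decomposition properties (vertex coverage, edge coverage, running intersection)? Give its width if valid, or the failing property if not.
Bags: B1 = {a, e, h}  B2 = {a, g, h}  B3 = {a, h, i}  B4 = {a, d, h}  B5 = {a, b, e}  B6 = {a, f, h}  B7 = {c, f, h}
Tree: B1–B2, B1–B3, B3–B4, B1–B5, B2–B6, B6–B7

Checking the three conditions: (i) the bags cover all of {a, b, c, d, e, f, g, h, i}; (ii) for each edge, some bag contains both endpoints; (iii) the bags containing any fixed vertex form a subtree. All hold, so the decomposition is valid with width 3 − 1 = 2.

Yes; width 2.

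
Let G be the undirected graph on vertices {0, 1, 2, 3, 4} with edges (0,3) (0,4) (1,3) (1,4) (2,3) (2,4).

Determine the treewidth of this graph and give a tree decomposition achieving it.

Each bag holds 3 vertices, so the decomposition has width 2, which upper-bounds the treewidth. The edges 4–0–3–1–4 form a cycle, so G is not a tree and its treewidth is at least 2. Hence tw(G) = 2 exactly.

Treewidth 2.
One optimal decomposition is:
Bags: B1 = {0, 3, 4}  B2 = {1, 3, 4}  B3 = {2, 3, 4}
Tree: B1–B2, B2–B3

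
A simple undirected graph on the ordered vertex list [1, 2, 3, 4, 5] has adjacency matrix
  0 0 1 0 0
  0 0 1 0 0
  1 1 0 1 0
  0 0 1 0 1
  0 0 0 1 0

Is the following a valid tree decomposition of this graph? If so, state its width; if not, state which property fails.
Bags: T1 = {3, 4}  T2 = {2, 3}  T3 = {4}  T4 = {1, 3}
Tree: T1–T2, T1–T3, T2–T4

No — vertex 5 appears in no bag.

A tree decomposition must satisfy three properties: every vertex lies in some bag; for every edge, both endpoints lie together in some bag; and for every vertex, the bags containing it form a connected subtree. Here vertex 5 appears in no bag, so the decomposition is invalid.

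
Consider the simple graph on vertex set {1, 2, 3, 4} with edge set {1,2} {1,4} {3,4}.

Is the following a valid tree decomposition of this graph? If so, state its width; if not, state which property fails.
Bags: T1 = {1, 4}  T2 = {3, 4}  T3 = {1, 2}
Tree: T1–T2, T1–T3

Checking the three conditions: (i) the bags cover all of {1, 2, 3, 4}; (ii) for each edge, some bag contains both endpoints; (iii) the bags containing any fixed vertex form a subtree. All hold, so the decomposition is valid with width 2 − 1 = 1.

Yes; width 1.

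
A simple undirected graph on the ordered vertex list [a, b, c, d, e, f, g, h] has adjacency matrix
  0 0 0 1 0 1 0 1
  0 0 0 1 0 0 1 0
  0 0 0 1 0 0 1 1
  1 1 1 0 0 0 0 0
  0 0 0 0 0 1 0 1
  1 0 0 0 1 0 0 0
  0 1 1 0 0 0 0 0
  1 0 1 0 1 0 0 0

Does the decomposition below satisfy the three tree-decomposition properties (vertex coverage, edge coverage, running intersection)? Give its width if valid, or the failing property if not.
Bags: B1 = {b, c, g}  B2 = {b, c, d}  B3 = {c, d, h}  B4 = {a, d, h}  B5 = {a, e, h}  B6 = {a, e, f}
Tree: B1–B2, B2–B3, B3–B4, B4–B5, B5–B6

Every vertex of G appears in some bag (union = {a, b, c, d, e, f, g, h}); every edge is covered by a bag; and for each vertex v the set of bags containing v is connected in the bag tree. The decomposition is therefore valid. The largest bag has 3 vertices, so the width is 2.

Yes; width 2.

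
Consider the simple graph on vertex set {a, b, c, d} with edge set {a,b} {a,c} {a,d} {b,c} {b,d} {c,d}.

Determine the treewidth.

A width-3 tree decomposition is:
Bags: B1 = {a, b, c, d}
Tree: (single bag)
A single bag containing all 4 vertices is trivially a valid decomposition of width 3. On the other hand G contains the 4-clique {a, b, c, d}. A clique must lie in a single bag of any decomposition, so no decomposition can have width below 3. The upper and lower bounds meet at 3, so that is the treewidth.

3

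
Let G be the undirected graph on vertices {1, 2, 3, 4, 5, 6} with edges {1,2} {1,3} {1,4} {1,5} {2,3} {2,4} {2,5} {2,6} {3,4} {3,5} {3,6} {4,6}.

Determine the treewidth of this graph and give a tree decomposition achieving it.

Treewidth 3.
One such decomposition:
Bags: B1 = {1, 2, 3, 4}  B2 = {2, 3, 4, 6}  B3 = {1, 2, 3, 5}
Tree: B1–B2, B1–B3

Each bag holds 4 vertices, so the decomposition has width 3, which upper-bounds the treewidth. Conversely, {1, 2, 3, 4} is a clique of size 4, and the vertices of any clique must share a bag in every tree decomposition; so some bag has ≥ 4 vertices and tw(G) ≥ 3. Therefore the treewidth is 3.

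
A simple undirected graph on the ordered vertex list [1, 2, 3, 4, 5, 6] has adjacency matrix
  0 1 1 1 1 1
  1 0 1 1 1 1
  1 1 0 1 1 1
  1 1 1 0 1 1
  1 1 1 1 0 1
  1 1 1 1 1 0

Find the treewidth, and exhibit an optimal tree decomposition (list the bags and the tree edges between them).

A single bag containing all 6 vertices is trivially a valid decomposition of width 5. On the other hand G contains the 6-clique {1, 2, 3, 4, 5, 6}. A clique must lie in a single bag of any decomposition, so no decomposition can have width below 5. Therefore the treewidth is 5.

Treewidth 5.
One such decomposition:
Bags: B1 = {1, 2, 3, 4, 5, 6}
Tree: (single bag)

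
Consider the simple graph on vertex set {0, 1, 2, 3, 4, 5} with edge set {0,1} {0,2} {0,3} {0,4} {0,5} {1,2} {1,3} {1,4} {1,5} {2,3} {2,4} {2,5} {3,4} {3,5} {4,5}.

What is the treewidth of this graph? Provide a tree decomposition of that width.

Treewidth 5.
Bags: B1 = {0, 1, 2, 3, 4, 5}
Tree: (single bag)

With just one bag of size 6, the width is 6 − 1 = 5, so tw(G) ≤ 5. For the lower bound, the 6 vertices {0, 1, 2, 3, 4, 5} are pairwise adjacent, and any tree decomposition puts a clique entirely inside one bag — forcing width ≥ 5. Combining the bounds, tw(G) = 5.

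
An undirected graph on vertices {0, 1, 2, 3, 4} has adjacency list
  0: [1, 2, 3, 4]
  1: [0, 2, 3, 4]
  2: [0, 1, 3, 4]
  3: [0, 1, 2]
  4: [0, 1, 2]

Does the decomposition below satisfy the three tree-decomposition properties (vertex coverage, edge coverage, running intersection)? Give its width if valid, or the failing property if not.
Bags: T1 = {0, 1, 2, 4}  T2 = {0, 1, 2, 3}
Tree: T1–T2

Vertex coverage: the bags together contain {0, 1, 2, 3, 4}, the full vertex set. Edge coverage: each edge of G has both endpoints in at least one bag. Running intersection: for every vertex, the bags containing it form a connected subtree. All three properties hold, so this is a valid tree decomposition of width max|bag| − 1 = 3, and hence tw(G) ≤ 3.

Yes; width 3.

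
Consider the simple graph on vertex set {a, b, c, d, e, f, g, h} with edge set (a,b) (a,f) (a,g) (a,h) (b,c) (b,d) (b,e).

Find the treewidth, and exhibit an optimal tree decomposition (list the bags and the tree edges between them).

Treewidth 1.
Bags: B1 = {a, f}  B2 = {a, b}  B3 = {b, e}  B4 = {b, d}  B5 = {a, h}  B6 = {a, g}  B7 = {b, c}
Tree: B1–B2, B2–B3, B3–B4, B2–B5, B2–B6, B2–B7

Each bag holds 2 vertices, so the decomposition has width 1, which upper-bounds the treewidth. Since G has at least one edge (e.g. f–a), it is not an edgeless graph, so tw(G) ≥ 1. Combining the bounds, tw(G) = 1.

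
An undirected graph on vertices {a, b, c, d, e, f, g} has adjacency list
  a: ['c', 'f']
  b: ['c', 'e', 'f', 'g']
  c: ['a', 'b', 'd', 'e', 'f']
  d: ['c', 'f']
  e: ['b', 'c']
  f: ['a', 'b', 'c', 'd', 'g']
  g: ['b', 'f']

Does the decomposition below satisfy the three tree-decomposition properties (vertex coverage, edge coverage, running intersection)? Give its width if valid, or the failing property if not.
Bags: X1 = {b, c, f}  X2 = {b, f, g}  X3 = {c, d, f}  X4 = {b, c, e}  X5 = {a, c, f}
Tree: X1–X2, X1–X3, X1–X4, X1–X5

Yes; width 2.

Checking the three conditions: (i) the bags cover all of {a, b, c, d, e, f, g}; (ii) for each edge, some bag contains both endpoints; (iii) the bags containing any fixed vertex form a subtree. All hold, so the decomposition is valid with width 3 − 1 = 2.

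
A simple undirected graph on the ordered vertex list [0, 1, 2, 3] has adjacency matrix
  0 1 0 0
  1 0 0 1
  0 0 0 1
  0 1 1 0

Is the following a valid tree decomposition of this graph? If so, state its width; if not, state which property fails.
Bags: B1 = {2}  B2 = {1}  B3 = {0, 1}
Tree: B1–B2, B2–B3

No — vertex 3 appears in no bag.

A tree decomposition must satisfy three properties: every vertex lies in some bag; for every edge, both endpoints lie together in some bag; and for every vertex, the bags containing it form a connected subtree. Here vertex 3 appears in no bag, so the decomposition is invalid.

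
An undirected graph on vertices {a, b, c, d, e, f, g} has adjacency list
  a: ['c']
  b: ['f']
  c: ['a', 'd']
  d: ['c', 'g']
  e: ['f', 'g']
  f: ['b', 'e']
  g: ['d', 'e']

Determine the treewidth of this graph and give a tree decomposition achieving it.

Every bag has size at most 2, so the width is 2 − 1 = 1 and tw(G) ≤ 1. G has an edge, so its treewidth is at least 1. Therefore the treewidth is 1.

Treewidth 1.
One optimal decomposition is:
Bags: B1 = {b, f}  B2 = {e, f}  B3 = {e, g}  B4 = {d, g}  B5 = {c, d}  B6 = {a, c}
Tree: B1–B2, B2–B3, B3–B4, B4–B5, B5–B6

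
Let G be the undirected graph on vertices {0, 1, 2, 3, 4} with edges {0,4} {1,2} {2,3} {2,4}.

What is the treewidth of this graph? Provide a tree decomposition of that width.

Treewidth 1.
One optimal decomposition is:
Bags: B1 = {2, 4}  B2 = {2, 3}  B3 = {0, 4}  B4 = {1, 2}
Tree: B1–B2, B1–B3, B2–B4

Each bag holds 2 vertices, so the decomposition has width 1, which upper-bounds the treewidth. Any graph with an edge has treewidth ≥ 1, and G has the edge 4–2. Combining the bounds, tw(G) = 1.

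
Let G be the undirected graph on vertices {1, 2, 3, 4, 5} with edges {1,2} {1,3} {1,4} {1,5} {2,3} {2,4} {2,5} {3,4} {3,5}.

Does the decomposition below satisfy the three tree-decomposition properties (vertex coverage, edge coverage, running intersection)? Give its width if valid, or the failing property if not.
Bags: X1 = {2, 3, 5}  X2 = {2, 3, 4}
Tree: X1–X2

No — vertex 1 appears in no bag.

A tree decomposition must satisfy three properties: every vertex lies in some bag; for every edge, both endpoints lie together in some bag; and for every vertex, the bags containing it form a connected subtree. Here vertex 1 appears in no bag, so the decomposition is invalid.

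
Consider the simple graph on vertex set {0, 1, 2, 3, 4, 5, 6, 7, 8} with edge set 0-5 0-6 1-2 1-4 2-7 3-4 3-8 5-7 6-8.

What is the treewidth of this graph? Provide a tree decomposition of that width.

Each bag holds 3 vertices, so the decomposition has width 2, which upper-bounds the treewidth. Since 6–0–5–7–2–1–4–3–8–6 is a cycle in G, G is not acyclic. Forests are exactly the graphs of treewidth ≤ 1, so tw(G) ≥ 2. Therefore the treewidth is 2.

Treewidth 2.
One optimal decomposition is:
Bags: B1 = {0, 5, 6}  B2 = {5, 6, 7}  B3 = {2, 6, 7}  B4 = {1, 2, 6}  B5 = {1, 4, 6}  B6 = {3, 4, 6}  B7 = {3, 6, 8}
Tree: B1–B2, B2–B3, B3–B4, B4–B5, B5–B6, B6–B7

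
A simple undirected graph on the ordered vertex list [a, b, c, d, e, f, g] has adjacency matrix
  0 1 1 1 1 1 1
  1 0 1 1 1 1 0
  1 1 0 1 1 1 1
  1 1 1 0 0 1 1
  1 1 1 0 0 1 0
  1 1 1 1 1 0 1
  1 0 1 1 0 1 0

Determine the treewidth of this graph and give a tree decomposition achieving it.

Treewidth 4.
One such decomposition:
Bags: B1 = {a, c, d, f, g}  B2 = {a, b, c, d, f}  B3 = {a, b, c, e, f}
Tree: B1–B2, B2–B3

Each bag holds 5 vertices, so the decomposition has width 4, which upper-bounds the treewidth. Conversely, {a, c, d, f, g} is a clique of size 5, and the vertices of any clique must share a bag in every tree decomposition; so some bag has ≥ 5 vertices and tw(G) ≥ 4. Therefore the treewidth is 4.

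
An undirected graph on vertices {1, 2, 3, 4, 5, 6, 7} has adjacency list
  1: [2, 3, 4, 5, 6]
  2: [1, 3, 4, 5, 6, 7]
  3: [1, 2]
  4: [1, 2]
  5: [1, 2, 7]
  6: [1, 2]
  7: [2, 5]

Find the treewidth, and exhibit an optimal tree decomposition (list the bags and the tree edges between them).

Treewidth 2.
One such decomposition:
Bags: B1 = {1, 2, 4}  B2 = {1, 2, 3}  B3 = {1, 2, 5}  B4 = {1, 2, 6}  B5 = {2, 5, 7}
Tree: B1–B2, B2–B3, B2–B4, B3–B5

Every bag has size at most 3, so the width is 3 − 1 = 2 and tw(G) ≤ 2. On the other hand G contains the 3-clique {1, 2, 3}. A clique must lie in a single bag of any decomposition, so no decomposition can have width below 2. Therefore the treewidth is 2.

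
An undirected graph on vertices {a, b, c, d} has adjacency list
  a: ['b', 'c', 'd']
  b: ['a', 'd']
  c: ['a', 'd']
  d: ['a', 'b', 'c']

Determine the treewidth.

A width-2 tree decomposition is:
Bags: B1 = {a, c, d}  B2 = {a, b, d}
Tree: B1–B2
The largest bag has 3 vertices, giving width 2; this decomposition certifies tw(G) ≤ 2. On the other hand G contains the 3-clique {a, c, d}. A clique must lie in a single bag of any decomposition, so no decomposition can have width below 2. Therefore the treewidth is 2.

2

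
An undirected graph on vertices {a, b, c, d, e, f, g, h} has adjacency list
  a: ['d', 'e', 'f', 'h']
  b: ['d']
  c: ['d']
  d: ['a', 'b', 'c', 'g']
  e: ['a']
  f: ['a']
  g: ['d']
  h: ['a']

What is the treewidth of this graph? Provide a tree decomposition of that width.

Treewidth 1.
One such decomposition:
Bags: B1 = {a, d}  B2 = {a, e}  B3 = {a, h}  B4 = {d, g}  B5 = {c, d}  B6 = {b, d}  B7 = {a, f}
Tree: B1–B2, B1–B3, B1–B4, B1–B5, B5–B6, B3–B7

Each bag holds 2 vertices, so the decomposition has width 1, which upper-bounds the treewidth. G has an edge, so its treewidth is at least 1. The upper and lower bounds meet at 1, so that is the treewidth.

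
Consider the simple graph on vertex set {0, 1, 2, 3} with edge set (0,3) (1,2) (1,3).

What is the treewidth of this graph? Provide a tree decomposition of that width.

Treewidth 1.
One optimal decomposition is:
Bags: B1 = {0, 3}  B2 = {1, 3}  B3 = {1, 2}
Tree: B1–B2, B2–B3

The largest bag has 2 vertices, giving width 1; this decomposition certifies tw(G) ≤ 1. Any graph with an edge has treewidth ≥ 1, and G has the edge 0–3. Combining the bounds, tw(G) = 1.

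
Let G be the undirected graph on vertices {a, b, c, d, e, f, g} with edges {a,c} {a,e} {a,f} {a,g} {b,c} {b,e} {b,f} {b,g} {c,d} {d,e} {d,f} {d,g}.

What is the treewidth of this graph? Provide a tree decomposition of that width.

Treewidth 3.
Bags: B1 = {a, b, d, e}  B2 = {a, b, c, d}  B3 = {a, b, d, g}  B4 = {a, b, d, f}
Tree: B1–B2, B2–B3, B3–B4

Each bag holds 4 vertices, so the decomposition has width 3, which upper-bounds the treewidth. For the lower bound: the 4 vertex sets {a,e}, {b,c}, {d}, {g} are disjoint, each induces a connected subgraph, and every pair is joined by at least one edge of G. Contracting each set to a single vertex therefore yields K_{4} as a minor, and since treewidth is minor-monotone, tw(G) ≥ tw(K_{4}) = 3. Combining the bounds, tw(G) = 3.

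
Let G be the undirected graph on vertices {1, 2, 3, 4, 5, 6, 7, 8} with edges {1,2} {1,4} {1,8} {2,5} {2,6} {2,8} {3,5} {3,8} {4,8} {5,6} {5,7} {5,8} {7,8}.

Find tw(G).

A width-2 tree decomposition is:
Bags: B1 = {5, 7, 8}  B2 = {2, 5, 8}  B3 = {3, 5, 8}  B4 = {1, 2, 8}  B5 = {1, 4, 8}  B6 = {2, 5, 6}
Tree: B1–B2, B1–B3, B2–B4, B4–B5, B2–B6
Every bag has size at most 3, so the width is 3 − 1 = 2 and tw(G) ≤ 2. Conversely, {1, 2, 8} is a clique of size 3, and the vertices of any clique must share a bag in every tree decomposition; so some bag has ≥ 3 vertices and tw(G) ≥ 2. Hence tw(G) = 2 exactly.

2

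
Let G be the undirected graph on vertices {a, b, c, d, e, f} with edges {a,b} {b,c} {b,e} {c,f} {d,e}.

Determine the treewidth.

1

A width-1 tree decomposition is:
Bags: B1 = {b, c}  B2 = {c, f}  B3 = {b, e}  B4 = {a, b}  B5 = {d, e}
Tree: B1–B2, B1–B3, B3–B4, B3–B5
The largest bag has 2 vertices, giving width 1; this decomposition certifies tw(G) ≤ 1. Any graph with an edge has treewidth ≥ 1, and G has the edge c–b. Combining the bounds, tw(G) = 1.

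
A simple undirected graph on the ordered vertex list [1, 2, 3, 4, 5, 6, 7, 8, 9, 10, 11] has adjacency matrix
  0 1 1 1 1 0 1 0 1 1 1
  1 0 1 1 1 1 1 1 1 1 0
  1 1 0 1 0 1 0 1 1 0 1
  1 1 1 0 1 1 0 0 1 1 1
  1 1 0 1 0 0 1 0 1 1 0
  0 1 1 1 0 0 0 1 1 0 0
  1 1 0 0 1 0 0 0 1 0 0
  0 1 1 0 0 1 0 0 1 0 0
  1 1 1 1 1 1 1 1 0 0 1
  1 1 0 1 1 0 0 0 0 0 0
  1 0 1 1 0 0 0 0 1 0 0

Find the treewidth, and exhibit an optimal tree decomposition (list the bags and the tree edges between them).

Every bag has size at most 5, so the width is 5 − 1 = 4 and tw(G) ≤ 4. On the other hand G contains the 5-clique {2, 3, 6, 8, 9}. A clique must lie in a single bag of any decomposition, so no decomposition can have width below 4. The upper and lower bounds meet at 4, so that is the treewidth.

Treewidth 4.
One optimal decomposition is:
Bags: B1 = {1, 2, 3, 4, 9}  B2 = {1, 3, 4, 9, 11}  B3 = {1, 2, 4, 5, 9}  B4 = {1, 2, 4, 5, 10}  B5 = {2, 3, 4, 6, 9}  B6 = {2, 3, 6, 8, 9}  B7 = {1, 2, 5, 7, 9}
Tree: B1–B2, B1–B3, B3–B4, B1–B5, B5–B6, B3–B7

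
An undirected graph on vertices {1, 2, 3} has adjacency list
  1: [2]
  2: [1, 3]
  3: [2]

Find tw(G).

1

A width-1 tree decomposition is:
Bags: B1 = {1, 2}  B2 = {2, 3}
Tree: B1–B2
The largest bag has 2 vertices, giving width 1; this decomposition certifies tw(G) ≤ 1. Any graph with an edge has treewidth ≥ 1, and G has the edge 2–1. Combining the bounds, tw(G) = 1.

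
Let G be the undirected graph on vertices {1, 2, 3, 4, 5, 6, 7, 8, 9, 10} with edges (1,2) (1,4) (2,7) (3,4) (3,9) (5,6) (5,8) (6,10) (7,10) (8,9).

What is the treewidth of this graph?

A width-2 tree decomposition is:
Bags: B1 = {1, 3, 4}  B2 = {1, 3, 9}  B3 = {1, 8, 9}  B4 = {1, 5, 8}  B5 = {1, 5, 6}  B6 = {1, 6, 10}  B7 = {1, 7, 10}  B8 = {1, 2, 7}
Tree: B1–B2, B2–B3, B3–B4, B4–B5, B5–B6, B6–B7, B7–B8
Every bag has size at most 3, so the width is 3 − 1 = 2 and tw(G) ≤ 2. For the lower bound, G contains the cycle 1–4–3–9–8–5–6–10–7–2–1, so G is not a forest; only forests have treewidth ≤ 1, hence tw(G) ≥ 2. Combining the bounds, tw(G) = 2.

2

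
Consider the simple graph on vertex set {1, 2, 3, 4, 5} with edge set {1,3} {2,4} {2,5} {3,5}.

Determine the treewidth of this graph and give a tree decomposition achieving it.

Treewidth 1.
One such decomposition:
Bags: B1 = {1, 3}  B2 = {3, 5}  B3 = {2, 5}  B4 = {2, 4}
Tree: B1–B2, B2–B3, B3–B4

Each bag holds 2 vertices, so the decomposition has width 1, which upper-bounds the treewidth. Since G has at least one edge (e.g. 1–3), it is not an edgeless graph, so tw(G) ≥ 1. Therefore the treewidth is 1.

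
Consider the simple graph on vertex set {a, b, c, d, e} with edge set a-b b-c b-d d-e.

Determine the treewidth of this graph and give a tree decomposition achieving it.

The largest bag has 2 vertices, giving width 1; this decomposition certifies tw(G) ≤ 1. G has an edge, so its treewidth is at least 1. Therefore the treewidth is 1.

Treewidth 1.
One such decomposition:
Bags: B1 = {b, c}  B2 = {b, d}  B3 = {d, e}  B4 = {a, b}
Tree: B1–B2, B2–B3, B1–B4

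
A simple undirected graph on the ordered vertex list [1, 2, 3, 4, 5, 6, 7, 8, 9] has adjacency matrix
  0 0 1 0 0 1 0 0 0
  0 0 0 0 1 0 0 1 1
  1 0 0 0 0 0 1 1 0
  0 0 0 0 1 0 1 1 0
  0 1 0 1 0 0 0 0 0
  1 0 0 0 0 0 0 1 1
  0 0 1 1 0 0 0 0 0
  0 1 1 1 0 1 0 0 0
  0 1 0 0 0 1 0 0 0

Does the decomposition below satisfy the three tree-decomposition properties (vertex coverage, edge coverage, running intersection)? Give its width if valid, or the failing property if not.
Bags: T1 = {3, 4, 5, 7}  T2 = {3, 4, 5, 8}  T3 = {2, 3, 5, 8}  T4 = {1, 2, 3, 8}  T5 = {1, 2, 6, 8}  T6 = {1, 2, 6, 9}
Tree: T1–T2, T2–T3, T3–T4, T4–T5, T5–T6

Yes; width 3.

Checking the three conditions: (i) the bags cover all of {1, 2, 3, 4, 5, 6, 7, 8, 9}; (ii) for each edge, some bag contains both endpoints; (iii) the bags containing any fixed vertex form a subtree. All hold, so the decomposition is valid with width 4 − 1 = 3.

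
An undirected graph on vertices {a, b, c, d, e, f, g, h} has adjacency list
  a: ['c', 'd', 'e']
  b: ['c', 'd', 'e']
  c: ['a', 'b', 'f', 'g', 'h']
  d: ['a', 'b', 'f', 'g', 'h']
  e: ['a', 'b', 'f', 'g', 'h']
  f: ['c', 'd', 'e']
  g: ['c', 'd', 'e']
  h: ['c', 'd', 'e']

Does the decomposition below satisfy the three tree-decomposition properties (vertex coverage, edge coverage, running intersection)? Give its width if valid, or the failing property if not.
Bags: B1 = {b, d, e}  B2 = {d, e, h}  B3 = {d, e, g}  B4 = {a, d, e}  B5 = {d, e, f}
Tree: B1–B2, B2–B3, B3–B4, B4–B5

No — vertex c appears in no bag.

A tree decomposition must satisfy three properties: every vertex lies in some bag; for every edge, both endpoints lie together in some bag; and for every vertex, the bags containing it form a connected subtree. Here vertex c appears in no bag, so the decomposition is invalid.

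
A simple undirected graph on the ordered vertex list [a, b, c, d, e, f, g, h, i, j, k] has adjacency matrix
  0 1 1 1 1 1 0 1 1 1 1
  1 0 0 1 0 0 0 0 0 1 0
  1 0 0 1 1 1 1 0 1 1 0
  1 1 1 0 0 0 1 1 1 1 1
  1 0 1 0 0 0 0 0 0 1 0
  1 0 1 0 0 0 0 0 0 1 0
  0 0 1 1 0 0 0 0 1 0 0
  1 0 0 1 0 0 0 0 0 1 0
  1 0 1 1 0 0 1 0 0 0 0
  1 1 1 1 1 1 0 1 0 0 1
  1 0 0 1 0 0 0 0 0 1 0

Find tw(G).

3

A width-3 tree decomposition is:
Bags: B1 = {a, c, d, j}  B2 = {a, c, d, i}  B3 = {c, d, g, i}  B4 = {a, c, e, j}  B5 = {a, d, j, k}  B6 = {a, c, f, j}  B7 = {a, b, d, j}  B8 = {a, d, h, j}
Tree: B1–B2, B2–B3, B1–B4, B1–B5, B4–B6, B5–B7, B5–B8
Every bag has size at most 4, so the width is 4 − 1 = 3 and tw(G) ≤ 3. For the lower bound, the 4 vertices {c, d, g, i} are pairwise adjacent, and any tree decomposition puts a clique entirely inside one bag — forcing width ≥ 3. Therefore the treewidth is 3.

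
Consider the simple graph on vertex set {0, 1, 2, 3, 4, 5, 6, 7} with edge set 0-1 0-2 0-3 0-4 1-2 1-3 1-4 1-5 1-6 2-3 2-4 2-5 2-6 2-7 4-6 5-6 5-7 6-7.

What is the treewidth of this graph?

3

A width-3 tree decomposition is:
Bags: B1 = {0, 1, 2, 4}  B2 = {0, 1, 2, 3}  B3 = {1, 2, 4, 6}  B4 = {1, 2, 5, 6}  B5 = {2, 5, 6, 7}
Tree: B1–B2, B1–B3, B3–B4, B4–B5
The largest bag has 4 vertices, giving width 3; this decomposition certifies tw(G) ≤ 3. On the other hand G contains the 4-clique {0, 1, 2, 3}. A clique must lie in a single bag of any decomposition, so no decomposition can have width below 3. Therefore the treewidth is 3.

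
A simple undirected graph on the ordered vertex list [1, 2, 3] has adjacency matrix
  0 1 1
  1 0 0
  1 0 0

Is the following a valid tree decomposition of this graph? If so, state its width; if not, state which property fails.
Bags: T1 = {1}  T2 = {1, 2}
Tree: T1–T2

A tree decomposition must satisfy three properties: every vertex lies in some bag; for every edge, both endpoints lie together in some bag; and for every vertex, the bags containing it form a connected subtree. Here vertex 3 appears in no bag, so the decomposition is invalid.

No — vertex 3 appears in no bag.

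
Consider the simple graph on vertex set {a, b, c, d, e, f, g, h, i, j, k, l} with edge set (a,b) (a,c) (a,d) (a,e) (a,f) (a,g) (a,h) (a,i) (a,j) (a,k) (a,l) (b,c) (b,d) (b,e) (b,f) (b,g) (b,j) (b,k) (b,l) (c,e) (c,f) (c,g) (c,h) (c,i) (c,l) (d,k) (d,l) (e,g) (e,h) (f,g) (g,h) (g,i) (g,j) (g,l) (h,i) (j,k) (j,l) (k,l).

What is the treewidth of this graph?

A width-4 tree decomposition is:
Bags: B1 = {a, b, g, j, l}  B2 = {a, b, c, g, l}  B3 = {a, b, c, e, g}  B4 = {a, b, j, k, l}  B5 = {a, b, c, f, g}  B6 = {a, b, d, k, l}  B7 = {a, c, e, g, h}  B8 = {a, c, g, h, i}
Tree: B1–B2, B2–B3, B1–B4, B2–B5, B4–B6, B3–B7, B7–B8
Every bag has size at most 5, so the width is 5 − 1 = 4 and tw(G) ≤ 4. On the other hand G contains the 5-clique {a, b, d, k, l}. A clique must lie in a single bag of any decomposition, so no decomposition can have width below 4. The upper and lower bounds meet at 4, so that is the treewidth.

4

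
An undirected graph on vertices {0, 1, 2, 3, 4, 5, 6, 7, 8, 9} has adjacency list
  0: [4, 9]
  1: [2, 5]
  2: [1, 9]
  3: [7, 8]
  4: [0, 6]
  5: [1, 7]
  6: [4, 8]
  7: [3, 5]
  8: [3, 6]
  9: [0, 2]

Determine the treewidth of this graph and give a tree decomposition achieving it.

The largest bag has 3 vertices, giving width 2; this decomposition certifies tw(G) ≤ 2. For the lower bound, G contains the cycle 6–4–0–9–2–1–5–7–3–8–6, so G is not a forest; only forests have treewidth ≤ 1, hence tw(G) ≥ 2. Combining the bounds, tw(G) = 2.

Treewidth 2.
Bags: B1 = {0, 4, 6}  B2 = {0, 6, 9}  B3 = {2, 6, 9}  B4 = {1, 2, 6}  B5 = {1, 5, 6}  B6 = {5, 6, 7}  B7 = {3, 6, 7}  B8 = {3, 6, 8}
Tree: B1–B2, B2–B3, B3–B4, B4–B5, B5–B6, B6–B7, B7–B8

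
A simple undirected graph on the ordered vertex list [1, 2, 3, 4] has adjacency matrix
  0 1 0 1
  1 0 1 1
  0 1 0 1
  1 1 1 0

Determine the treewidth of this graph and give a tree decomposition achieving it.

Treewidth 2.
Bags: B1 = {2, 3, 4}  B2 = {1, 2, 4}
Tree: B1–B2

Each bag holds 3 vertices, so the decomposition has width 2, which upper-bounds the treewidth. On the other hand G contains the 3-clique {1, 2, 4}. A clique must lie in a single bag of any decomposition, so no decomposition can have width below 2. Combining the bounds, tw(G) = 2.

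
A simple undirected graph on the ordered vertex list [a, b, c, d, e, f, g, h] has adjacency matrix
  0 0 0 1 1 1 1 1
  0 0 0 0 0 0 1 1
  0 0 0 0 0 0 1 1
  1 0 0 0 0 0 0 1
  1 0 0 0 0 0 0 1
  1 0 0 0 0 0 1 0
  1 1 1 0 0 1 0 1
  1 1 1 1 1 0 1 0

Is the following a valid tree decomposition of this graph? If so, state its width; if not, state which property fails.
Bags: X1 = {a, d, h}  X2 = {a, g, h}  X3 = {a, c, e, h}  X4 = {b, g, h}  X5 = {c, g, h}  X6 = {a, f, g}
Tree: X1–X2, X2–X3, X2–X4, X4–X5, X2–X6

No — bags containing vertex c are not connected in the tree.

A tree decomposition must satisfy three properties: every vertex lies in some bag; for every edge, both endpoints lie together in some bag; and for every vertex, the bags containing it form a connected subtree. Here bags containing vertex c are not connected in the tree, so the decomposition is invalid.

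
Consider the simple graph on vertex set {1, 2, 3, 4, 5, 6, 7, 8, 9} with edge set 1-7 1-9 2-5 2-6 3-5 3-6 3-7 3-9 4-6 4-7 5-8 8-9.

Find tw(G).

3

A width-3 tree decomposition is:
Bags: B1 = {1, 4, 7, 9}  B2 = {3, 4, 7, 9}  B3 = {3, 4, 6, 9}  B4 = {3, 6, 8, 9}  B5 = {3, 5, 6, 8}  B6 = {2, 5, 6, 8}
Tree: B1–B2, B2–B3, B3–B4, B4–B5, B5–B6
Every bag has size at most 4, so the width is 4 − 1 = 3 and tw(G) ≤ 3. For the lower bound: the 4 vertex sets {1,4,7}, {9}, {3}, {2,5,6,8} are disjoint, each induces a connected subgraph, and every pair is joined by at least one edge of G. Contracting each set to a single vertex therefore yields K_{4} as a minor, and since treewidth is minor-monotone, tw(G) ≥ tw(K_{4}) = 3. Therefore the treewidth is 3.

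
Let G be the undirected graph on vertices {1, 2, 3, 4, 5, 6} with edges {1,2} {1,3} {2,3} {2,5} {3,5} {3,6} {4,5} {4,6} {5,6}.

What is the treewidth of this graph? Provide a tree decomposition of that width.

Treewidth 2.
One such decomposition:
Bags: B1 = {2, 3, 5}  B2 = {3, 5, 6}  B3 = {1, 2, 3}  B4 = {4, 5, 6}
Tree: B1–B2, B1–B3, B2–B4

Every bag has size at most 3, so the width is 3 − 1 = 2 and tw(G) ≤ 2. For the lower bound, the 3 vertices {1, 2, 3} are pairwise adjacent, and any tree decomposition puts a clique entirely inside one bag — forcing width ≥ 2. Therefore the treewidth is 2.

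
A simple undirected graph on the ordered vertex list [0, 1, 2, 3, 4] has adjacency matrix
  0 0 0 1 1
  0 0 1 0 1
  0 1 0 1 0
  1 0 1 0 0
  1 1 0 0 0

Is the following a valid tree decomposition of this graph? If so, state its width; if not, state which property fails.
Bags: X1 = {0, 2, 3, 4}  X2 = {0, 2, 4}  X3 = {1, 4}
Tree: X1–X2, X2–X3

No — edge (2,1) lies in no bag.

A tree decomposition must satisfy three properties: every vertex lies in some bag; for every edge, both endpoints lie together in some bag; and for every vertex, the bags containing it form a connected subtree. Here edge (2,1) lies in no bag, so the decomposition is invalid.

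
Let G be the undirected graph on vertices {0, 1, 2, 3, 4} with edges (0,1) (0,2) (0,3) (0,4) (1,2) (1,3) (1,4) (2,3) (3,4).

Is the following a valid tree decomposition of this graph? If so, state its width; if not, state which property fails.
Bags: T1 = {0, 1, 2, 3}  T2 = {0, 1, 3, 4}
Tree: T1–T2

Checking the three conditions: (i) the bags cover all of {0, 1, 2, 3, 4}; (ii) for each edge, some bag contains both endpoints; (iii) the bags containing any fixed vertex form a subtree. All hold, so the decomposition is valid with width 4 − 1 = 3.

Yes; width 3.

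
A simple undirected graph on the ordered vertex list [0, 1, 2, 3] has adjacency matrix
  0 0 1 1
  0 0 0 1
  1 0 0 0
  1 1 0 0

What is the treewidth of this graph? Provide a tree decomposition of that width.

Treewidth 1.
One such decomposition:
Bags: B1 = {1, 3}  B2 = {0, 3}  B3 = {0, 2}
Tree: B1–B2, B2–B3

Each bag holds 2 vertices, so the decomposition has width 1, which upper-bounds the treewidth. G has an edge, so its treewidth is at least 1. Hence tw(G) = 1 exactly.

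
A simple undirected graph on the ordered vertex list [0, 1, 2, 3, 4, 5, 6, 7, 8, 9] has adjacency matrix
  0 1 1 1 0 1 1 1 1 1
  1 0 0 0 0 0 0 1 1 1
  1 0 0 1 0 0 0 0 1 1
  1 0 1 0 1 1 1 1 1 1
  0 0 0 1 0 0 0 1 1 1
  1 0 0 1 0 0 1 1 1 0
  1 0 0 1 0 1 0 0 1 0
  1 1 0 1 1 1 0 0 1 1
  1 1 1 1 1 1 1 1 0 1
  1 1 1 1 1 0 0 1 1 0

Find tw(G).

4

A width-4 tree decomposition is:
Bags: B1 = {0, 3, 7, 8, 9}  B2 = {0, 3, 5, 7, 8}  B3 = {0, 1, 7, 8, 9}  B4 = {3, 4, 7, 8, 9}  B5 = {0, 3, 5, 6, 8}  B6 = {0, 2, 3, 8, 9}
Tree: B1–B2, B1–B3, B1–B4, B2–B5, B1–B6
Each bag holds 5 vertices, so the decomposition has width 4, which upper-bounds the treewidth. On the other hand G contains the 5-clique {0, 1, 7, 8, 9}. A clique must lie in a single bag of any decomposition, so no decomposition can have width below 4. Combining the bounds, tw(G) = 4.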